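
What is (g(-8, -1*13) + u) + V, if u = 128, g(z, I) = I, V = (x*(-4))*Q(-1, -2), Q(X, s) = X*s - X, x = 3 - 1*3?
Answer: 115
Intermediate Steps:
x = 0 (x = 3 - 3 = 0)
Q(X, s) = -X + X*s
V = 0 (V = (0*(-4))*(-(-1 - 2)) = 0*(-1*(-3)) = 0*3 = 0)
(g(-8, -1*13) + u) + V = (-1*13 + 128) + 0 = (-13 + 128) + 0 = 115 + 0 = 115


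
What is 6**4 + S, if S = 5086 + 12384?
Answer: 18766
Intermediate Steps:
S = 17470
6**4 + S = 6**4 + 17470 = 1296 + 17470 = 18766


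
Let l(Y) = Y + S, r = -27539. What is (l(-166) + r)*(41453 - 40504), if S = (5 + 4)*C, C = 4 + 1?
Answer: -26249340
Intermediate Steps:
C = 5
S = 45 (S = (5 + 4)*5 = 9*5 = 45)
l(Y) = 45 + Y (l(Y) = Y + 45 = 45 + Y)
(l(-166) + r)*(41453 - 40504) = ((45 - 166) - 27539)*(41453 - 40504) = (-121 - 27539)*949 = -27660*949 = -26249340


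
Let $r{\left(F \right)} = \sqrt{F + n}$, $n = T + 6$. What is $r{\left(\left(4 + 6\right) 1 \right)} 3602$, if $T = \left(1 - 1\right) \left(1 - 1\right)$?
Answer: $14408$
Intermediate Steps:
$T = 0$ ($T = 0 \cdot 0 = 0$)
$n = 6$ ($n = 0 + 6 = 6$)
$r{\left(F \right)} = \sqrt{6 + F}$ ($r{\left(F \right)} = \sqrt{F + 6} = \sqrt{6 + F}$)
$r{\left(\left(4 + 6\right) 1 \right)} 3602 = \sqrt{6 + \left(4 + 6\right) 1} \cdot 3602 = \sqrt{6 + 10 \cdot 1} \cdot 3602 = \sqrt{6 + 10} \cdot 3602 = \sqrt{16} \cdot 3602 = 4 \cdot 3602 = 14408$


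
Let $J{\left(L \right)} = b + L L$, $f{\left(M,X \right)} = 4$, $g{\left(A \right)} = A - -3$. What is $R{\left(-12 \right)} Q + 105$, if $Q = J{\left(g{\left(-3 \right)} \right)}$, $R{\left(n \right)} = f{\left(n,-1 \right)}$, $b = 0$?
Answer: $105$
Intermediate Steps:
$g{\left(A \right)} = 3 + A$ ($g{\left(A \right)} = A + 3 = 3 + A$)
$R{\left(n \right)} = 4$
$J{\left(L \right)} = L^{2}$ ($J{\left(L \right)} = 0 + L L = 0 + L^{2} = L^{2}$)
$Q = 0$ ($Q = \left(3 - 3\right)^{2} = 0^{2} = 0$)
$R{\left(-12 \right)} Q + 105 = 4 \cdot 0 + 105 = 0 + 105 = 105$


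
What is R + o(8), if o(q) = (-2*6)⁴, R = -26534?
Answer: -5798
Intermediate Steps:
o(q) = 20736 (o(q) = (-12)⁴ = 20736)
R + o(8) = -26534 + 20736 = -5798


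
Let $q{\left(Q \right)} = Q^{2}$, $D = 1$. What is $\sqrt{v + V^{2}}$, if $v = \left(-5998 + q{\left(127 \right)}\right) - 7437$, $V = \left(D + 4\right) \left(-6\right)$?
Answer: $\sqrt{3594} \approx 59.95$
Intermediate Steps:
$V = -30$ ($V = \left(1 + 4\right) \left(-6\right) = 5 \left(-6\right) = -30$)
$v = 2694$ ($v = \left(-5998 + 127^{2}\right) - 7437 = \left(-5998 + 16129\right) - 7437 = 10131 - 7437 = 2694$)
$\sqrt{v + V^{2}} = \sqrt{2694 + \left(-30\right)^{2}} = \sqrt{2694 + 900} = \sqrt{3594}$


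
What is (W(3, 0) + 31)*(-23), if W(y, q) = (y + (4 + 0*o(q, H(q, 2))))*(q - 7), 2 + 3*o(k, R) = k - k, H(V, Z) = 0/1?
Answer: 414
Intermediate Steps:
H(V, Z) = 0 (H(V, Z) = 0*1 = 0)
o(k, R) = -⅔ (o(k, R) = -⅔ + (k - k)/3 = -⅔ + (⅓)*0 = -⅔ + 0 = -⅔)
W(y, q) = (-7 + q)*(4 + y) (W(y, q) = (y + (4 + 0*(-⅔)))*(q - 7) = (y + (4 + 0))*(-7 + q) = (y + 4)*(-7 + q) = (4 + y)*(-7 + q) = (-7 + q)*(4 + y))
(W(3, 0) + 31)*(-23) = ((-28 - 7*3 + 4*0 + 0*3) + 31)*(-23) = ((-28 - 21 + 0 + 0) + 31)*(-23) = (-49 + 31)*(-23) = -18*(-23) = 414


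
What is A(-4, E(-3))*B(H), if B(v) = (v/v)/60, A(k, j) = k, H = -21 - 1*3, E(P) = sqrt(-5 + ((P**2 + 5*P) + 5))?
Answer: -1/15 ≈ -0.066667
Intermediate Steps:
E(P) = sqrt(P**2 + 5*P) (E(P) = sqrt(-5 + (5 + P**2 + 5*P)) = sqrt(P**2 + 5*P))
H = -24 (H = -21 - 3 = -24)
B(v) = 1/60 (B(v) = 1*(1/60) = 1/60)
A(-4, E(-3))*B(H) = -4*1/60 = -1/15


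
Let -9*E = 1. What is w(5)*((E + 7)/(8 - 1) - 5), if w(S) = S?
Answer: -1265/63 ≈ -20.079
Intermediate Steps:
E = -1/9 (E = -1/9*1 = -1/9 ≈ -0.11111)
w(5)*((E + 7)/(8 - 1) - 5) = 5*((-1/9 + 7)/(8 - 1) - 5) = 5*((62/9)/7 - 5) = 5*((62/9)*(1/7) - 5) = 5*(62/63 - 5) = 5*(-253/63) = -1265/63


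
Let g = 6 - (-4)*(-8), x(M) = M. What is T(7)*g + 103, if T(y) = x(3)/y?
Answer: 643/7 ≈ 91.857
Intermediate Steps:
T(y) = 3/y
g = -26 (g = 6 - 1*32 = 6 - 32 = -26)
T(7)*g + 103 = (3/7)*(-26) + 103 = -78/7 + 103 = 643/7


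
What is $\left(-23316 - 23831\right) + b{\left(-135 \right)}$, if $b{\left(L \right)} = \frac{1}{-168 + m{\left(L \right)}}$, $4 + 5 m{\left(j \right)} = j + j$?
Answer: $- \frac{52521763}{1114} \approx -47147.0$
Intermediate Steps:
$m{\left(j \right)} = - \frac{4}{5} + \frac{2 j}{5}$ ($m{\left(j \right)} = - \frac{4}{5} + \frac{j + j}{5} = - \frac{4}{5} + \frac{2 j}{5}$)
$b{\left(L \right)} = \frac{1}{- \frac{844}{5} + \frac{2 L}{5}}$ ($b{\left(L \right)} = \frac{1}{-168 + \left(- \frac{4}{5} + \frac{2 L}{5}\right)} = \frac{1}{- \frac{844}{5} + \frac{2 L}{5}}$)
$\left(-23316 - 23831\right) + b{\left(-135 \right)} = \left(-23316 - 23831\right) + \frac{5}{2 \left(-422 - 135\right)} = -47147 + \frac{5}{2 \left(-557\right)} = -47147 + \frac{5}{2} \left(- \frac{1}{557}\right) = -47147 - \frac{5}{1114} = - \frac{52521763}{1114}$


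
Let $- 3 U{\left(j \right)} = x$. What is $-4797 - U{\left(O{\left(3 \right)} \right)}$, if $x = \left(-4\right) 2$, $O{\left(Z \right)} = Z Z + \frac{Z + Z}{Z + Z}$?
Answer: $- \frac{14399}{3} \approx -4799.7$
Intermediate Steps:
$O{\left(Z \right)} = 1 + Z^{2}$ ($O{\left(Z \right)} = Z^{2} + \frac{2 Z}{2 Z} = Z^{2} + 2 Z \frac{1}{2 Z} = Z^{2} + 1 = 1 + Z^{2}$)
$x = -8$
$U{\left(j \right)} = \frac{8}{3}$ ($U{\left(j \right)} = \left(- \frac{1}{3}\right) \left(-8\right) = \frac{8}{3}$)
$-4797 - U{\left(O{\left(3 \right)} \right)} = -4797 - \frac{8}{3} = - \frac{14399}{3}$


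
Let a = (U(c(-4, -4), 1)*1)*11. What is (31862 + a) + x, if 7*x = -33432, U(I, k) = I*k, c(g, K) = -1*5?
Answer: 27031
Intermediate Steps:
c(g, K) = -5
x = -4776 (x = (⅐)*(-33432) = -4776)
a = -55 (a = (-5*1*1)*11 = -5*1*11 = -5*11 = -55)
(31862 + a) + x = (31862 - 55) - 4776 = 31807 - 4776 = 27031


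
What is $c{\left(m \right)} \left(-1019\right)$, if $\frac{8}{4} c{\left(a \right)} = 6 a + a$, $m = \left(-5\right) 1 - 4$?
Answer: $\frac{64197}{2} \approx 32099.0$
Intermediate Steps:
$m = -9$ ($m = -5 - 4 = -9$)
$c{\left(a \right)} = \frac{7 a}{2}$ ($c{\left(a \right)} = \frac{6 a + a}{2} = \frac{7 a}{2}$)
$c{\left(m \right)} \left(-1019\right) = \frac{7}{2} \left(-9\right) \left(-1019\right) = \left(- \frac{63}{2}\right) \left(-1019\right) = \frac{64197}{2}$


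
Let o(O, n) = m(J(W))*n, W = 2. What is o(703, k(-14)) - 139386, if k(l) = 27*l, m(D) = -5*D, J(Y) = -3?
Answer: -145056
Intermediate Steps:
o(O, n) = 15*n (o(O, n) = (-5*(-3))*n = 15*n)
o(703, k(-14)) - 139386 = 15*(27*(-14)) - 139386 = 15*(-378) - 139386 = -5670 - 139386 = -145056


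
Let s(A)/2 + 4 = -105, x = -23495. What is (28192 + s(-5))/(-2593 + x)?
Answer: -13987/13044 ≈ -1.0723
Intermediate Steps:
s(A) = -218 (s(A) = -8 + 2*(-105) = -8 - 210 = -218)
(28192 + s(-5))/(-2593 + x) = (28192 - 218)/(-2593 - 23495) = 27974/(-26088) = 27974*(-1/26088) = -13987/13044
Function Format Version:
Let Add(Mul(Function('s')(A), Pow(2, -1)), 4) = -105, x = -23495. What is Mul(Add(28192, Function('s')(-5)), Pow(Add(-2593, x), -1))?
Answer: Rational(-13987, 13044) ≈ -1.0723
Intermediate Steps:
Function('s')(A) = -218 (Function('s')(A) = Add(-8, Mul(2, -105)) = Add(-8, -210) = -218)
Mul(Add(28192, Function('s')(-5)), Pow(Add(-2593, x), -1)) = Mul(Add(28192, -218), Pow(Add(-2593, -23495), -1)) = Mul(27974, Pow(-26088, -1)) = Mul(27974, Rational(-1, 26088)) = Rational(-13987, 13044)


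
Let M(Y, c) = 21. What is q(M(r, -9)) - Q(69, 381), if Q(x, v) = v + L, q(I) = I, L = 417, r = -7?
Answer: -777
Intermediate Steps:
Q(x, v) = 417 + v (Q(x, v) = v + 417 = 417 + v)
q(M(r, -9)) - Q(69, 381) = 21 - (417 + 381) = 21 - 1*798 = 21 - 798 = -777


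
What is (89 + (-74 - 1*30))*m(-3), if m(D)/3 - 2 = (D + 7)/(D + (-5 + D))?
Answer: -810/11 ≈ -73.636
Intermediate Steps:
m(D) = 6 + 3*(7 + D)/(-5 + 2*D) (m(D) = 6 + 3*((D + 7)/(D + (-5 + D))) = 6 + 3*((7 + D)/(-5 + 2*D)) = 6 + 3*(7 + D)/(-5 + 2*D))
(89 + (-74 - 1*30))*m(-3) = (89 + (-74 - 1*30))*(3*(-3 + 5*(-3))/(-5 + 2*(-3))) = (89 + (-74 - 30))*(3*(-3 - 15)/(-5 - 6)) = (89 - 104)*(3*(-18)/(-11)) = -45*(-1)*(-18)/11 = -15*54/11 = -810/11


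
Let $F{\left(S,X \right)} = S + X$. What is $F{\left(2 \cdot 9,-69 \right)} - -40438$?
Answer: $40387$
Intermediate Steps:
$F{\left(2 \cdot 9,-69 \right)} - -40438 = \left(2 \cdot 9 - 69\right) - -40438 = \left(18 - 69\right) + 40438 = -51 + 40438 = 40387$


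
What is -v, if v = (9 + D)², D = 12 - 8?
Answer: -169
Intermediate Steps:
D = 4
v = 169 (v = (9 + 4)² = 13² = 169)
-v = -1*169 = -169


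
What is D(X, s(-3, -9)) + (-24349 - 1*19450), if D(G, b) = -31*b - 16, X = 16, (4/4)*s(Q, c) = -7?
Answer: -43598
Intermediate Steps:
s(Q, c) = -7
D(G, b) = -16 - 31*b
D(X, s(-3, -9)) + (-24349 - 1*19450) = (-16 - 31*(-7)) + (-24349 - 1*19450) = (-16 + 217) + (-24349 - 19450) = 201 - 43799 = -43598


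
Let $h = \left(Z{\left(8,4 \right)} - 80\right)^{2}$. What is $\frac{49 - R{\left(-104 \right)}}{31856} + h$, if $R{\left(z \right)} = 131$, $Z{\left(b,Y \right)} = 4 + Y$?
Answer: $\frac{82570711}{15928} \approx 5184.0$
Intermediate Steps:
$h = 5184$ ($h = \left(\left(4 + 4\right) - 80\right)^{2} = \left(8 - 80\right)^{2} = \left(-72\right)^{2} = 5184$)
$\frac{49 - R{\left(-104 \right)}}{31856} + h = \frac{49 - 131}{31856} + 5184 = \left(49 - 131\right) \frac{1}{31856} + 5184 = \left(-82\right) \frac{1}{31856} + 5184 = - \frac{41}{15928} + 5184 = \frac{82570711}{15928}$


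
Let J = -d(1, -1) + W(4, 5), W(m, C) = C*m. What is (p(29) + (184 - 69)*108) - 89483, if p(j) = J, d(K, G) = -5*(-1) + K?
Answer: -77049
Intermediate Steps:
d(K, G) = 5 + K
J = 14 (J = -(5 + 1) + 5*4 = -1*6 + 20 = -6 + 20 = 14)
p(j) = 14
(p(29) + (184 - 69)*108) - 89483 = (14 + (184 - 69)*108) - 89483 = (14 + 115*108) - 89483 = (14 + 12420) - 89483 = 12434 - 89483 = -77049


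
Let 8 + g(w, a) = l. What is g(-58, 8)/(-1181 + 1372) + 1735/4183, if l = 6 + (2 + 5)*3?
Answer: 410862/798953 ≈ 0.51425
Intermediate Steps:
l = 27 (l = 6 + 7*3 = 6 + 21 = 27)
g(w, a) = 19 (g(w, a) = -8 + 27 = 19)
g(-58, 8)/(-1181 + 1372) + 1735/4183 = 19/(-1181 + 1372) + 1735/4183 = 19/191 + 1735*(1/4183) = 19*(1/191) + 1735/4183 = 19/191 + 1735/4183 = 410862/798953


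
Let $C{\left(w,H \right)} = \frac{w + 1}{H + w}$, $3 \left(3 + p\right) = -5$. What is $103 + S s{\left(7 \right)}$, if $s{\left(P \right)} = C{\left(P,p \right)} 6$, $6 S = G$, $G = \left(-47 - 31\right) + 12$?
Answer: $- \frac{863}{7} \approx -123.29$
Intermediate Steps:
$p = - \frac{14}{3}$ ($p = -3 + \frac{1}{3} \left(-5\right) = -3 - \frac{5}{3} = - \frac{14}{3} \approx -4.6667$)
$C{\left(w,H \right)} = \frac{1 + w}{H + w}$
$G = -66$ ($G = -78 + 12 = -66$)
$S = -11$ ($S = \frac{1}{6} \left(-66\right) = -11$)
$s{\left(P \right)} = \frac{6 \left(1 + P\right)}{- \frac{14}{3} + P}$ ($s{\left(P \right)} = \frac{1 + P}{- \frac{14}{3} + P} 6 = \frac{6 \left(1 + P\right)}{- \frac{14}{3} + P}$)
$103 + S s{\left(7 \right)} = 103 - 11 \frac{18 \left(1 + 7\right)}{-14 + 3 \cdot 7} = 103 - 11 \cdot 18 \frac{1}{-14 + 21} \cdot 8 = 103 - 11 \cdot 18 \cdot \frac{1}{7} \cdot 8 = 103 - \frac{1584}{7} = - \frac{863}{7}$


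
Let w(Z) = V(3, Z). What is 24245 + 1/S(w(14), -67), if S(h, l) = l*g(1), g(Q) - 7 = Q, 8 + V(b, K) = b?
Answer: 12995319/536 ≈ 24245.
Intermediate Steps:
V(b, K) = -8 + b
g(Q) = 7 + Q
w(Z) = -5 (w(Z) = -8 + 3 = -5)
S(h, l) = 8*l (S(h, l) = l*(7 + 1) = l*8 = 8*l)
24245 + 1/S(w(14), -67) = 24245 + 1/(8*(-67)) = 24245 + 1/(-536) = 24245 - 1/536 = 12995319/536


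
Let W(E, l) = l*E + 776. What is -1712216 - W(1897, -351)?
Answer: -1047145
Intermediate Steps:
W(E, l) = 776 + E*l (W(E, l) = E*l + 776 = 776 + E*l)
-1712216 - W(1897, -351) = -1712216 - (776 + 1897*(-351)) = -1712216 - (776 - 665847) = -1712216 - 1*(-665071) = -1712216 + 665071 = -1047145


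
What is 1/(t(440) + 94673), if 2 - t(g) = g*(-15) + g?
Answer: 1/100835 ≈ 9.9172e-6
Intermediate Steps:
t(g) = 2 + 14*g (t(g) = 2 - (g*(-15) + g) = 2 - (-15*g + g) = 2 - (-14)*g = 2 + 14*g)
1/(t(440) + 94673) = 1/((2 + 14*440) + 94673) = 1/((2 + 6160) + 94673) = 1/(6162 + 94673) = 1/100835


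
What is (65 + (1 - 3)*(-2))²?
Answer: 4761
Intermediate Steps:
(65 + (1 - 3)*(-2))² = (65 - 2*(-2))² = (65 + 4)² = 69² = 4761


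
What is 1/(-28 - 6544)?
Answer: -1/6572 ≈ -0.00015216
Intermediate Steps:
1/(-28 - 6544) = 1/(-6572) = -1/6572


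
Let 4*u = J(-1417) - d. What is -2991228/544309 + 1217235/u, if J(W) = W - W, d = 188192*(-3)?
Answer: 80119360261/25608649832 ≈ 3.1286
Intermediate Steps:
d = -564576
J(W) = 0
u = 141144 (u = (0 - 1*(-564576))/4 = (0 + 564576)/4 = (¼)*564576 = 141144)
-2991228/544309 + 1217235/u = -2991228/544309 + 1217235/141144 = -2991228*1/544309 + 1217235*(1/141144) = -2991228/544309 + 405745/47048 = 80119360261/25608649832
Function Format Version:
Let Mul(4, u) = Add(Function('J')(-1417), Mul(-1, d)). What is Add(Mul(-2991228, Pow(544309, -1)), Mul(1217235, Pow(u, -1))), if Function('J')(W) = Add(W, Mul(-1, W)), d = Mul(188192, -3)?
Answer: Rational(80119360261, 25608649832) ≈ 3.1286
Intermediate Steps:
d = -564576
Function('J')(W) = 0
u = 141144 (u = Mul(Rational(1, 4), Add(0, Mul(-1, -564576))) = Mul(Rational(1, 4), Add(0, 564576)) = Mul(Rational(1, 4), 564576) = 141144)
Add(Mul(-2991228, Pow(544309, -1)), Mul(1217235, Pow(u, -1))) = Add(Mul(-2991228, Pow(544309, -1)), Mul(1217235, Pow(141144, -1))) = Add(Mul(-2991228, Rational(1, 544309)), Mul(1217235, Rational(1, 141144))) = Add(Rational(-2991228, 544309), Rational(405745, 47048)) = Rational(80119360261, 25608649832)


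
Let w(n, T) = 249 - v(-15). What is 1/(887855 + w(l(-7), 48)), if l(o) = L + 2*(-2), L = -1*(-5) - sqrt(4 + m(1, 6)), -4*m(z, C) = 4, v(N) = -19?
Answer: 1/888123 ≈ 1.1260e-6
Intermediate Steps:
m(z, C) = -1 (m(z, C) = -1/4*4 = -1)
L = 5 - sqrt(3) (L = -1*(-5) - sqrt(4 - 1) = 5 - sqrt(3) ≈ 3.2679)
l(o) = 1 - sqrt(3) (l(o) = (5 - sqrt(3)) + 2*(-2) = (5 - sqrt(3)) - 4 = 1 - sqrt(3))
w(n, T) = 268 (w(n, T) = 249 - 1*(-19) = 249 + 19 = 268)
1/(887855 + w(l(-7), 48)) = 1/(887855 + 268) = 1/888123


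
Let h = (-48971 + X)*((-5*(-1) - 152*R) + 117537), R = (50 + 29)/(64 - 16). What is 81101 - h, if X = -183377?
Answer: 81757811977/3 ≈ 2.7253e+10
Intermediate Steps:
R = 79/48 ≈ 1.6458
h = -81757568674/3 (h = (-48971 - 183377)*((-5*(-1) - 152*79/48) + 117537) = -232348*((5 - 1501/6) + 117537) = -232348*(-1471/6 + 117537) = -232348*703751/6 = -81757568674/3 ≈ -2.7253e+10)
81101 - h = 81101 - 1*(-81757568674/3) = 81101 + 81757568674/3 = 81757811977/3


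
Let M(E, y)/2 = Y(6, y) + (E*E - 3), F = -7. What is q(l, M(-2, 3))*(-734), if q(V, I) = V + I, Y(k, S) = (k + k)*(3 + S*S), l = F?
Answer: -207722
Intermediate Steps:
l = -7
Y(k, S) = 2*k*(3 + S²) (Y(k, S) = (2*k)*(3 + S²) = 2*k*(3 + S²))
M(E, y) = 66 + 2*E² + 24*y² (M(E, y) = 2*(2*6*(3 + y²) + (E*E - 3)) = 2*((36 + 12*y²) + (E² - 3)) = 2*((36 + 12*y²) + (-3 + E²)) = 2*(33 + E² + 12*y²) = 66 + 2*E² + 24*y²)
q(V, I) = I + V
q(l, M(-2, 3))*(-734) = ((66 + 2*(-2)² + 24*3²) - 7)*(-734) = ((66 + 2*4 + 24*9) - 7)*(-734) = ((66 + 8 + 216) - 7)*(-734) = (290 - 7)*(-734) = 283*(-734) = -207722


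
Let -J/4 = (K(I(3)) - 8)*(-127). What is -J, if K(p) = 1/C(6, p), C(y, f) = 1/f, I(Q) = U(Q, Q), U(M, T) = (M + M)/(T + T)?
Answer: 3556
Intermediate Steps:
U(M, T) = M/T (U(M, T) = (2*M)/((2*T)) = (2*M)*(1/(2*T)) = M/T)
I(Q) = 1 (I(Q) = Q/Q = 1)
K(p) = p (K(p) = 1/(1/p) = p)
J = -3556 (J = -4*(1 - 8)*(-127) = -(-28)*(-127) = -4*889 = -3556)
-J = -1*(-3556) = 3556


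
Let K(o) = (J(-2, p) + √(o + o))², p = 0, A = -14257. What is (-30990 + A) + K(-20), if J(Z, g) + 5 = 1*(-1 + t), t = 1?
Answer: -45262 - 20*I*√10 ≈ -45262.0 - 63.246*I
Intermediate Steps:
J(Z, g) = -5 (J(Z, g) = -5 + 1*(-1 + 1) = -5 + 1*0 = -5 + 0 = -5)
K(o) = (-5 + √2*√o)² (K(o) = (-5 + √(o + o))² = (-5 + √(2*o))² = (-5 + √2*√o)²)
(-30990 + A) + K(-20) = (-30990 - 14257) + (-5 + √2*√(-20))² = -45247 + (-5 + √2*(2*I*√5))² = -45247 + (-5 + 2*I*√10)²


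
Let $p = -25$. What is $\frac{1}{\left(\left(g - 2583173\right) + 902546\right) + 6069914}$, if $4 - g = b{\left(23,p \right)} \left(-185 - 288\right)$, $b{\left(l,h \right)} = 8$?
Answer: $\frac{1}{4393075} \approx 2.2763 \cdot 10^{-7}$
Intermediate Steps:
$g = 3788$ ($g = 4 - 8 \left(-185 - 288\right) = 4 - 8 \left(-473\right) = 4 - -3784 = 4 + 3784 = 3788$)
$\frac{1}{\left(\left(g - 2583173\right) + 902546\right) + 6069914} = \frac{1}{\left(\left(3788 - 2583173\right) + 902546\right) + 6069914} = \frac{1}{\left(-2579385 + 902546\right) + 6069914} = \frac{1}{-1676839 + 6069914} = \frac{1}{4393075}$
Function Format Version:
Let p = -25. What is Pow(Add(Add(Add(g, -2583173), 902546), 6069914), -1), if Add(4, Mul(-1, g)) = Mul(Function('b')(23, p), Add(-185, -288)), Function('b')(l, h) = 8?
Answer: Rational(1, 4393075) ≈ 2.2763e-7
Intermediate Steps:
g = 3788 (g = Add(4, Mul(-1, Mul(8, Add(-185, -288)))) = Add(4, Mul(-1, Mul(8, -473))) = Add(4, Mul(-1, -3784)) = Add(4, 3784) = 3788)
Pow(Add(Add(Add(g, -2583173), 902546), 6069914), -1) = Pow(Add(Add(Add(3788, -2583173), 902546), 6069914), -1) = Pow(Add(Add(-2579385, 902546), 6069914), -1) = Pow(Add(-1676839, 6069914), -1) = Pow(4393075, -1) = Rational(1, 4393075)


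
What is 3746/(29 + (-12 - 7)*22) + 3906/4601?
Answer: -15715912/1789789 ≈ -8.7809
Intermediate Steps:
3746/(29 + (-12 - 7)*22) + 3906/4601 = 3746/(29 - 19*22) + 3906*(1/4601) = 3746/(29 - 418) + 3906/4601 = 3746/(-389) + 3906/4601 = 3746*(-1/389) + 3906/4601 = -3746/389 + 3906/4601 = -15715912/1789789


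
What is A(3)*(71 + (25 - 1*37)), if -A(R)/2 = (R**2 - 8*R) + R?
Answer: 1416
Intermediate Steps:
A(R) = -2*R**2 + 14*R (A(R) = -2*((R**2 - 8*R) + R) = -2*(R**2 - 7*R) = -2*R**2 + 14*R)
A(3)*(71 + (25 - 1*37)) = (2*3*(7 - 1*3))*(71 + (25 - 1*37)) = (2*3*(7 - 3))*(71 + (25 - 37)) = (2*3*4)*(71 - 12) = 24*59 = 1416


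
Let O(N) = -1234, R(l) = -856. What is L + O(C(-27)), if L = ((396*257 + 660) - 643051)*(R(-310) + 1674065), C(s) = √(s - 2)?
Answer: -904568577605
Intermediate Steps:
C(s) = √(-2 + s)
L = -904568576371 (L = ((396*257 + 660) - 643051)*(-856 + 1674065) = ((101772 + 660) - 643051)*1673209 = (102432 - 643051)*1673209 = -540619*1673209 = -904568576371)
L + O(C(-27)) = -904568576371 - 1234 = -904568577605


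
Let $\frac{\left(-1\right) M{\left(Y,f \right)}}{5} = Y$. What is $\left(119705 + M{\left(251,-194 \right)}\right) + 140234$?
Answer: $258684$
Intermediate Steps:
$M{\left(Y,f \right)} = - 5 Y$
$\left(119705 + M{\left(251,-194 \right)}\right) + 140234 = \left(119705 - 1255\right) + 140234 = 118450 + 140234 = 258684$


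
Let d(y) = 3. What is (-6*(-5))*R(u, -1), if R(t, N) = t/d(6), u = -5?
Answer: -50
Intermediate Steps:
R(t, N) = t/3
(-6*(-5))*R(u, -1) = (-6*(-5))*((⅓)*(-5)) = 30*(-5/3) = -50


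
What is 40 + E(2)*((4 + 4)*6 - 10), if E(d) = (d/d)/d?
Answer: 59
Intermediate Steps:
E(d) = 1/d
40 + E(2)*((4 + 4)*6 - 10) = 40 + ((4 + 4)*6 - 10)/2 = 40 + (8*6 - 10)/2 = 40 + (48 - 10)/2 = 40 + (1/2)*38 = 40 + 19 = 59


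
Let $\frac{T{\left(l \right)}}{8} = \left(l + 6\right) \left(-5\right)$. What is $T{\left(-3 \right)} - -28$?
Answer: $-92$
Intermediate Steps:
$T{\left(l \right)} = -240 - 40 l$ ($T{\left(l \right)} = 8 \left(l + 6\right) \left(-5\right) = 8 \left(6 + l\right) \left(-5\right) = 8 \left(-30 - 5 l\right) = -240 - 40 l$)
$T{\left(-3 \right)} - -28 = \left(-240 - -120\right) - -28 = \left(-240 + 120\right) + 28 = -120 + 28 = -92$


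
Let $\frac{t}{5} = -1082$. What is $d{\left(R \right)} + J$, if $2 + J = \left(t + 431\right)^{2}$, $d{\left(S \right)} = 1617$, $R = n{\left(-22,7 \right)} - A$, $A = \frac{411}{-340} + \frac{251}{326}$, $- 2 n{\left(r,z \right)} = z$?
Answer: $24792056$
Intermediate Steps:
$n{\left(r,z \right)} = - \frac{z}{2}$
$A = - \frac{24323}{55420}$ ($A = 411 \left(- \frac{1}{340}\right) + 251 \cdot \frac{1}{326} = - \frac{411}{340} + \frac{251}{326} = - \frac{24323}{55420} \approx -0.43888$)
$t = -5410$ ($t = 5 \left(-1082\right) = -5410$)
$R = - \frac{169647}{55420}$ ($R = \left(- \frac{1}{2}\right) 7 - - \frac{24323}{55420} = - \frac{7}{2} + \frac{24323}{55420} = - \frac{169647}{55420} \approx -3.0611$)
$J = 24790439$ ($J = -2 + \left(-5410 + 431\right)^{2} = -2 + \left(-4979\right)^{2} = -2 + 24790441 = 24790439$)
$d{\left(R \right)} + J = 1617 + 24790439 = 24792056$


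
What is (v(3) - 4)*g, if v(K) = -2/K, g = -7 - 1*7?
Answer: 196/3 ≈ 65.333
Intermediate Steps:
g = -14 (g = -7 - 7 = -14)
(v(3) - 4)*g = (-2/3 - 4)*(-14) = -14/3*(-14) = 196/3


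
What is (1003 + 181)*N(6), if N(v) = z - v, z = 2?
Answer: -4736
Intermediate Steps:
N(v) = 2 - v
(1003 + 181)*N(6) = (1003 + 181)*(2 - 1*6) = 1184*(2 - 6) = 1184*(-4) = -4736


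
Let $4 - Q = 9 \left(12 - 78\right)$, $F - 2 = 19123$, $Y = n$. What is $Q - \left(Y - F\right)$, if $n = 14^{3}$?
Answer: $16979$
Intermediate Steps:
$n = 2744$
$Y = 2744$
$F = 19125$ ($F = 2 + 19123 = 19125$)
$Q = 598$ ($Q = 4 - 9 \left(12 - 78\right) = 4 - 9 \left(-66\right) = 4 - -594 = 4 + 594 = 598$)
$Q - \left(Y - F\right) = 598 - \left(2744 - 19125\right) = 598 - -16381 = 598 + 16381 = 16979$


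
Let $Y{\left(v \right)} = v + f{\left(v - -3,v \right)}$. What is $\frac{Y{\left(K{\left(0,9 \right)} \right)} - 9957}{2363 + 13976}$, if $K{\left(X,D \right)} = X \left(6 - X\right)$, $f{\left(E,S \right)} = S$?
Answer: $- \frac{9957}{16339} \approx -0.6094$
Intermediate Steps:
$Y{\left(v \right)} = 2 v$ ($Y{\left(v \right)} = v + v = 2 v$)
$\frac{Y{\left(K{\left(0,9 \right)} \right)} - 9957}{2363 + 13976} = \frac{2 \cdot 0 \left(6 - 0\right) - 9957}{2363 + 13976} = \frac{2 \cdot 0 \left(6 + 0\right) - 9957}{16339} = \left(2 \cdot 0 \cdot 6 - 9957\right) \frac{1}{16339} = \left(2 \cdot 0 - 9957\right) \frac{1}{16339} = \left(0 - 9957\right) \frac{1}{16339} = \left(-9957\right) \frac{1}{16339} = - \frac{9957}{16339}$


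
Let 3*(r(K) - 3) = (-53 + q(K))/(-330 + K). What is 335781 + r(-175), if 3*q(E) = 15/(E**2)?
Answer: 1038621993208/3093125 ≈ 3.3578e+5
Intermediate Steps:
q(E) = 5/E**2 (q(E) = (15/(E**2))/3 = (15/E**2)/3 = 5/E**2)
r(K) = 3 + (-53 + 5/K**2)/(3*(-330 + K)) (r(K) = 3 + ((-53 + 5/K**2)/(-330 + K))/3 = 3 + (-53 + 5/K**2)/(3*(-330 + K)))
335781 + r(-175) = 335781 + (1/3)*(5 + (-175)**2*(-3023 + 9*(-175)))/((-175)**2*(-330 - 175)) = 335781 + (1/3)*(1/30625)*(5 + 30625*(-3023 - 1575))/(-505) = 335781 + (1/3)*(1/30625)*(-1/505)*(5 + 30625*(-4598)) = 335781 + (1/3)*(1/30625)*(-1/505)*(5 - 140813750) = 335781 + (1/3)*(1/30625)*(-1/505)*(-140813745) = 335781 + 9387583/3093125 = 1038621993208/3093125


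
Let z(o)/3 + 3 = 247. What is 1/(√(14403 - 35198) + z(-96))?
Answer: 732/556619 - I*√20795/556619 ≈ 0.0013151 - 0.00025907*I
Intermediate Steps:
z(o) = 732 (z(o) = -9 + 3*247 = -9 + 741 = 732)
1/(√(14403 - 35198) + z(-96)) = 1/(√(14403 - 35198) + 732) = 1/(√(-20795) + 732) = 1/(I*√20795 + 732) = 1/(732 + I*√20795)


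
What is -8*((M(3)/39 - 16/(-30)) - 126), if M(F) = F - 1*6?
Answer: 195848/195 ≈ 1004.3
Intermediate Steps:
M(F) = -6 + F (M(F) = F - 6 = -6 + F)
-8*((M(3)/39 - 16/(-30)) - 126) = -8*(((-6 + 3)/39 - 16/(-30)) - 126) = -8*((-3*1/39 - 16*(-1/30)) - 126) = -8*((-1/13 + 8/15) - 126) = -8*(89/195 - 126) = -8*(-24481/195) = 195848/195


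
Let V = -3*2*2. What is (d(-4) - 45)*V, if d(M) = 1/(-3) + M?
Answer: 592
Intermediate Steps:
d(M) = -⅓ + M
V = -12 (V = -6*2 = -12)
(d(-4) - 45)*V = ((-⅓ - 4) - 45)*(-12) = (-13/3 - 45)*(-12) = -148/3*(-12) = 592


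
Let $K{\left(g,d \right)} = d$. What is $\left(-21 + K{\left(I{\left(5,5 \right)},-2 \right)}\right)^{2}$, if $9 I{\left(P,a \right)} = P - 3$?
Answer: $529$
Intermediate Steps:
$I{\left(P,a \right)} = - \frac{1}{3} + \frac{P}{9}$ ($I{\left(P,a \right)} = \frac{P - 3}{9} = \frac{-3 + P}{9} = - \frac{1}{3} + \frac{P}{9}$)
$\left(-21 + K{\left(I{\left(5,5 \right)},-2 \right)}\right)^{2} = \left(-21 - 2\right)^{2} = \left(-23\right)^{2} = 529$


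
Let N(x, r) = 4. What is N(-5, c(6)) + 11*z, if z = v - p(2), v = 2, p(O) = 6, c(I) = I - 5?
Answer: -40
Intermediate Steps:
c(I) = -5 + I
z = -4 (z = 2 - 1*6 = 2 - 6 = -4)
N(-5, c(6)) + 11*z = 4 + 11*(-4) = 4 - 44 = -40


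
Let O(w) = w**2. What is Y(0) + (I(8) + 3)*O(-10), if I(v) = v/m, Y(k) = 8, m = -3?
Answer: 124/3 ≈ 41.333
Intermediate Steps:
I(v) = -v/3 (I(v) = v/(-3) = v*(-1/3) = -v/3)
Y(0) + (I(8) + 3)*O(-10) = 8 + (-1/3*8 + 3)*(-10)**2 = 8 + (-8/3 + 3)*100 = 8 + (1/3)*100 = 8 + 100/3 = 124/3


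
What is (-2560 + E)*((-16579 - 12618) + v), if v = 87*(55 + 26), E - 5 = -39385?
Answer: 928971000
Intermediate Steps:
E = -39380 (E = 5 - 39385 = -39380)
v = 7047 (v = 87*81 = 7047)
(-2560 + E)*((-16579 - 12618) + v) = (-2560 - 39380)*((-16579 - 12618) + 7047) = -41940*(-29197 + 7047) = -41940*(-22150) = 928971000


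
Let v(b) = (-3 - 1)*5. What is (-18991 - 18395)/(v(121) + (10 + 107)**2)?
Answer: -37386/13669 ≈ -2.7351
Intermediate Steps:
v(b) = -20 (v(b) = -4*5 = -20)
(-18991 - 18395)/(v(121) + (10 + 107)**2) = (-18991 - 18395)/(-20 + (10 + 107)**2) = -37386/(-20 + 117**2) = -37386/(-20 + 13689) = -37386/13669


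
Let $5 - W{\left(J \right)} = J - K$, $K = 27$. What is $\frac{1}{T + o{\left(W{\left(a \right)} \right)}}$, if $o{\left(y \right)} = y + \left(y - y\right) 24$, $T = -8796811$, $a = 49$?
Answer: $- \frac{1}{8796828} \approx -1.1368 \cdot 10^{-7}$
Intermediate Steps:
$W{\left(J \right)} = 32 - J$ ($W{\left(J \right)} = 5 - \left(J - 27\right) = 5 - \left(-27 + J\right) = 32 - J$)
$o{\left(y \right)} = y$ ($o{\left(y \right)} = y + 0 \cdot 24 = y + 0 = y$)
$\frac{1}{T + o{\left(W{\left(a \right)} \right)}} = \frac{1}{-8796811 + \left(32 - 49\right)} = \frac{1}{-8796811 - 17} = \frac{1}{-8796828} = - \frac{1}{8796828}$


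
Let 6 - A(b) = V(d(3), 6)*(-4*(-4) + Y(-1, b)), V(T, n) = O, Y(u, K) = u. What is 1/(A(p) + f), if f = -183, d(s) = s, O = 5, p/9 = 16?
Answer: -1/252 ≈ -0.0039683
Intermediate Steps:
p = 144 (p = 9*16 = 144)
V(T, n) = 5
A(b) = -69 (A(b) = 6 - 5*(-4*(-4) - 1) = 6 - 5*(16 - 1) = 6 - 5*15 = 6 - 1*75 = 6 - 75 = -69)
1/(A(p) + f) = 1/(-69 - 183) = 1/(-252) = -1/252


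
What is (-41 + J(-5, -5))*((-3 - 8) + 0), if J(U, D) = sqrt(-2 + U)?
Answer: 451 - 11*I*sqrt(7) ≈ 451.0 - 29.103*I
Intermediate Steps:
(-41 + J(-5, -5))*((-3 - 8) + 0) = (-41 + sqrt(-2 - 5))*((-3 - 8) + 0) = (-41 + sqrt(-7))*(-11 + 0) = (-41 + I*sqrt(7))*(-11) = 451 - 11*I*sqrt(7)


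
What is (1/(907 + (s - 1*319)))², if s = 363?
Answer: 1/904401 ≈ 1.1057e-6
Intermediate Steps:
(1/(907 + (s - 1*319)))² = (1/(907 + (363 - 1*319)))² = (1/(907 + (363 - 319)))² = (1/(907 + 44))² = (1/951)² = 1/904401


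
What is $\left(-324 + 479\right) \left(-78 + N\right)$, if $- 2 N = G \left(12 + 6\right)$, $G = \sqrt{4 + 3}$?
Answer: $-12090 - 1395 \sqrt{7} \approx -15781.0$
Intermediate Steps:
$G = \sqrt{7} \approx 2.6458$
$N = - 9 \sqrt{7}$ ($N = - \frac{\sqrt{7} \left(12 + 6\right)}{2} = - \frac{\sqrt{7} \cdot 18}{2} = - \frac{18 \sqrt{7}}{2} = - 9 \sqrt{7} \approx -23.812$)
$\left(-324 + 479\right) \left(-78 + N\right) = \left(-324 + 479\right) \left(-78 - 9 \sqrt{7}\right) = 155 \left(-78 - 9 \sqrt{7}\right) = -12090 - 1395 \sqrt{7}$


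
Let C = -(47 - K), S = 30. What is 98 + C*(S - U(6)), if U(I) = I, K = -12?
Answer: -1318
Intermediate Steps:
C = -59 (C = -(47 - 1*(-12)) = -(47 + 12) = -1*59 = -59)
98 + C*(S - U(6)) = 98 - 59*(30 - 1*6) = 98 - 59*(30 - 6) = 98 - 59*24 = 98 - 1416 = -1318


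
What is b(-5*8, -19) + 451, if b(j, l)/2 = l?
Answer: 413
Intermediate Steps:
b(j, l) = 2*l
b(-5*8, -19) + 451 = 2*(-19) + 451 = -38 + 451 = 413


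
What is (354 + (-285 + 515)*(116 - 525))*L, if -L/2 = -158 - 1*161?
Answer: -59790808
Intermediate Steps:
L = 638 (L = -2*(-158 - 1*161) = -2*(-158 - 161) = -2*(-319) = 638)
(354 + (-285 + 515)*(116 - 525))*L = (354 + (-285 + 515)*(116 - 525))*638 = (354 + 230*(-409))*638 = (354 - 94070)*638 = -93716*638 = -59790808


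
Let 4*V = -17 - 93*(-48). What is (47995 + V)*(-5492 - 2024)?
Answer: -369086333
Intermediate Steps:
V = 4447/4 (V = (-17 - 93*(-48))/4 = (-17 + 4464)/4 = (¼)*4447 = 4447/4 ≈ 1111.8)
(47995 + V)*(-5492 - 2024) = (47995 + 4447/4)*(-5492 - 2024) = (196427/4)*(-7516) = -369086333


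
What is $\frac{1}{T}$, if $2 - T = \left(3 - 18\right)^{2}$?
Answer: $- \frac{1}{223} \approx -0.0044843$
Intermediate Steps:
$T = -223$ ($T = 2 - \left(3 - 18\right)^{2} = 2 - \left(-15\right)^{2} = 2 - 225 = -223$)
$\frac{1}{T} = \frac{1}{-223} = - \frac{1}{223}$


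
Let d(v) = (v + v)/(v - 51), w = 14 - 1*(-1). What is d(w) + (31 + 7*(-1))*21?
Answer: 3019/6 ≈ 503.17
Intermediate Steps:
w = 15 (w = 14 + 1 = 15)
d(v) = 2*v/(-51 + v) (d(v) = (2*v)/(-51 + v) = 2*v/(-51 + v))
d(w) + (31 + 7*(-1))*21 = 2*15/(-51 + 15) + (31 + 7*(-1))*21 = 2*15/(-36) + (31 - 7)*21 = 2*15*(-1/36) + 24*21 = -⅚ + 504 = 3019/6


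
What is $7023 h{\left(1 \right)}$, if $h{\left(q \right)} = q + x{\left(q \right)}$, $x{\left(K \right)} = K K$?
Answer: $14046$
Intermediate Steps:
$x{\left(K \right)} = K^{2}$
$h{\left(q \right)} = q + q^{2}$
$7023 h{\left(1 \right)} = 7023 \cdot 1 \left(1 + 1\right) = 7023 \cdot 1 \cdot 2 = 7023 \cdot 2 = 14046$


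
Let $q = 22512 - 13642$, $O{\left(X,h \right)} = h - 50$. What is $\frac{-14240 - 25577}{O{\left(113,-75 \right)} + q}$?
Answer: $- \frac{39817}{8745} \approx -4.5531$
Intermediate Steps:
$O{\left(X,h \right)} = -50 + h$ ($O{\left(X,h \right)} = h - 50 = -50 + h$)
$q = 8870$
$\frac{-14240 - 25577}{O{\left(113,-75 \right)} + q} = \frac{-14240 - 25577}{\left(-50 - 75\right) + 8870} = \frac{-14240 - 25577}{-125 + 8870} = - \frac{39817}{8745}$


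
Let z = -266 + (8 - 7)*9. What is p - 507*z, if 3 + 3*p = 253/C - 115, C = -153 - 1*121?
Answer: 107073193/822 ≈ 1.3026e+5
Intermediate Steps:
C = -274 (C = -153 - 121 = -274)
z = -257 (z = -266 + 1*9 = -266 + 9 = -257)
p = -32585/822 (p = -1 + (253/(-274) - 115)/3 = -1 + (-1/274*253 - 115)/3 = -1 + (-253/274 - 115)/3 = -1 + (1/3)*(-31763/274) = -1 - 31763/822 = -32585/822 ≈ -39.641)
p - 507*z = -32585/822 - 507*(-257) = -32585/822 - 1*(-130299) = -32585/822 + 130299 = 107073193/822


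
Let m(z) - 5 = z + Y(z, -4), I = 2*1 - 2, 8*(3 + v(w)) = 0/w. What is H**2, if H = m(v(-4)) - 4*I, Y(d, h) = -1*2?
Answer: 0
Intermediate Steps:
Y(d, h) = -2
v(w) = -3 (v(w) = -3 + (0/w)/8 = -3 + (1/8)*0 = -3 + 0 = -3)
I = 0 (I = 2 - 2 = 0)
m(z) = 3 + z (m(z) = 5 + (z - 2) = 5 + (-2 + z) = 3 + z)
H = 0 (H = (3 - 3) - 4*0 = 0 + 0 = 0)
H**2 = 0**2 = 0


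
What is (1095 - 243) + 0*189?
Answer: 852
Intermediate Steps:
(1095 - 243) + 0*189 = 852 + 0 = 852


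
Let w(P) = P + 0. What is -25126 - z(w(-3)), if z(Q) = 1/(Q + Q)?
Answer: -150755/6 ≈ -25126.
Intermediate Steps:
w(P) = P
z(Q) = 1/(2*Q)
-25126 - z(w(-3)) = -25126 - 1/(2*(-3)) = -25126 - (-1)/(2*3) = -25126 - 1*(-1/6) = -25126 + 1/6 = -150755/6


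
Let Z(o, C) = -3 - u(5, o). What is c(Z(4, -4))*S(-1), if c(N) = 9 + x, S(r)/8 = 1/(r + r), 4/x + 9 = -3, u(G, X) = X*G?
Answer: -104/3 ≈ -34.667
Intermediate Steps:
u(G, X) = G*X
x = -⅓ (x = 4/(-9 - 3) = 4/(-12) = 4*(-1/12) = -⅓ ≈ -0.33333)
S(r) = 4/r (S(r) = 8/(r + r) = 8/((2*r)) = 8*(1/(2*r)) = 4/r)
Z(o, C) = -3 - 5*o
c(N) = 26/3 (c(N) = 9 - ⅓ = 26/3)
c(Z(4, -4))*S(-1) = 26*(4/(-1))/3 = 26*(4*(-1))/3 = (26/3)*(-4) = -104/3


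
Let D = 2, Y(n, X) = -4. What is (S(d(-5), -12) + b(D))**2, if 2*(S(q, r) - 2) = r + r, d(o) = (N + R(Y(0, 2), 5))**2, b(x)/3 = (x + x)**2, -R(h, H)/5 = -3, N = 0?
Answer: 1444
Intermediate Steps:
R(h, H) = 15 (R(h, H) = -5*(-3) = 15)
b(x) = 12*x**2 (b(x) = 3*(x + x)**2 = 3*(2*x)**2 = 3*(4*x**2) = 12*x**2)
d(o) = 225 (d(o) = (0 + 15)**2 = 15**2 = 225)
S(q, r) = 2 + r (S(q, r) = 2 + (r + r)/2 = 2 + (2*r)/2 = 2 + r)
(S(d(-5), -12) + b(D))**2 = ((2 - 12) + 12*2**2)**2 = (-10 + 12*4)**2 = (-10 + 48)**2 = 38**2 = 1444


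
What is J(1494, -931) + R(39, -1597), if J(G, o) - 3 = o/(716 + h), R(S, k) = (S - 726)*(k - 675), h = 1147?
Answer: 2907894290/1863 ≈ 1.5609e+6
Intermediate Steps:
R(S, k) = (-726 + S)*(-675 + k)
J(G, o) = 3 + o/1863 (J(G, o) = 3 + o/(716 + 1147) = 3 + o/1863)
J(1494, -931) + R(39, -1597) = (3 + (1/1863)*(-931)) + (490050 - 726*(-1597) - 675*39 + 39*(-1597)) = (3 - 931/1863) + (490050 + 1159422 - 26325 - 62283) = 4658/1863 + 1560864 = 2907894290/1863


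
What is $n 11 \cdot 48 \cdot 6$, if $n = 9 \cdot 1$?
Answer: $28512$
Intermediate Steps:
$n = 9$
$n 11 \cdot 48 \cdot 6 = 9 \cdot 11 \cdot 48 \cdot 6 = 99 \cdot 48 \cdot 6 = 4752 \cdot 6 = 28512$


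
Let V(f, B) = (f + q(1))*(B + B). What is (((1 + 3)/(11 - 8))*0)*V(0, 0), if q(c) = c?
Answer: 0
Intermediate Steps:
V(f, B) = 2*B*(1 + f) (V(f, B) = (f + 1)*(B + B) = (1 + f)*(2*B) = 2*B*(1 + f))
(((1 + 3)/(11 - 8))*0)*V(0, 0) = (((1 + 3)/(11 - 8))*0)*(2*0*(1 + 0)) = ((4/3)*0)*(2*0*1) = ((4*(⅓))*0)*0 = ((4/3)*0)*0 = 0*0 = 0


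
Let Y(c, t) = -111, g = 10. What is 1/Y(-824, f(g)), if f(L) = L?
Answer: -1/111 ≈ -0.0090090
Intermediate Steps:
1/Y(-824, f(g)) = 1/(-111) = -1/111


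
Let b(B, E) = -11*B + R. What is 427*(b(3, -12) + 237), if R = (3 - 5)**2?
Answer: 88816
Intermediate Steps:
R = 4 (R = (-2)**2 = 4)
b(B, E) = 4 - 11*B (b(B, E) = -11*B + 4 = 4 - 11*B)
427*(b(3, -12) + 237) = 427*((4 - 11*3) + 237) = 427*((4 - 33) + 237) = 427*(-29 + 237) = 427*208 = 88816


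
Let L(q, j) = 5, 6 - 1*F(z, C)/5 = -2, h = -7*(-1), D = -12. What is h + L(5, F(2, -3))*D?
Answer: -53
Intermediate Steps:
h = 7
F(z, C) = 40 (F(z, C) = 30 - 5*(-2) = 30 + 10 = 40)
h + L(5, F(2, -3))*D = 7 + 5*(-12) = 7 - 60 = -53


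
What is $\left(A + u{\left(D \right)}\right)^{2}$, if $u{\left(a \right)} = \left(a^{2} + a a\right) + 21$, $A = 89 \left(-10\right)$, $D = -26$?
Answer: $233289$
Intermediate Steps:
$A = -890$
$u{\left(a \right)} = 21 + 2 a^{2}$ ($u{\left(a \right)} = \left(a^{2} + a^{2}\right) + 21 = 2 a^{2} + 21 = 21 + 2 a^{2}$)
$\left(A + u{\left(D \right)}\right)^{2} = \left(-890 + \left(21 + 2 \left(-26\right)^{2}\right)\right)^{2} = \left(-890 + \left(21 + 2 \cdot 676\right)\right)^{2} = \left(-890 + \left(21 + 1352\right)\right)^{2} = \left(-890 + 1373\right)^{2} = 483^{2} = 233289$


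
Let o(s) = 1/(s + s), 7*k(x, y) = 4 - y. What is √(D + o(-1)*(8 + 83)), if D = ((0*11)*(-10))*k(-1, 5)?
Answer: I*√182/2 ≈ 6.7454*I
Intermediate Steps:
k(x, y) = 4/7 - y/7 (k(x, y) = (4 - y)/7 = 4/7 - y/7)
o(s) = 1/(2*s)
D = 0 (D = ((0*11)*(-10))*(4/7 - ⅐*5) = (0*(-10))*(4/7 - 5/7) = 0*(-⅐) = 0)
√(D + o(-1)*(8 + 83)) = √(0 + ((½)/(-1))*(8 + 83)) = √(0 + ((½)*(-1))*91) = √(0 - ½*91) = √(0 - 91/2) = √(-91/2) = I*√182/2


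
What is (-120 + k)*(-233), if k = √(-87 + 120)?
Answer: 27960 - 233*√33 ≈ 26622.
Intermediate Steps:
k = √33 ≈ 5.7446
(-120 + k)*(-233) = (-120 + √33)*(-233) = 27960 - 233*√33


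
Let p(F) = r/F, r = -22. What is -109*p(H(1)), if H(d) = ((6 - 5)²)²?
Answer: 2398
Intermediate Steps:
H(d) = 1 (H(d) = (1²)² = 1² = 1)
p(F) = -22/F
-109*p(H(1)) = -(-2398)/1 = -(-2398) = -109*(-22) = 2398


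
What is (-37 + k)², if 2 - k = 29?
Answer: 4096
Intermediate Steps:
k = -27 (k = 2 - 1*29 = 2 - 29 = -27)
(-37 + k)² = (-37 - 27)² = (-64)² = 4096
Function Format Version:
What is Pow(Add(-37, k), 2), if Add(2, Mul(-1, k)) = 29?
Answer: 4096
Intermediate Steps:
k = -27 (k = Add(2, Mul(-1, 29)) = Add(2, -29) = -27)
Pow(Add(-37, k), 2) = Pow(Add(-37, -27), 2) = Pow(-64, 2) = 4096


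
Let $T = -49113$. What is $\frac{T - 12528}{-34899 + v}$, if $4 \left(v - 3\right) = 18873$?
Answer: $\frac{82188}{40237} \approx 2.0426$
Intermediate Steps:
$v = \frac{18885}{4}$ ($v = 3 + \frac{1}{4} \cdot 18873 = 3 + \frac{18873}{4} = \frac{18885}{4} \approx 4721.3$)
$\frac{T - 12528}{-34899 + v} = \frac{-49113 - 12528}{-34899 + \frac{18885}{4}} = - \frac{61641}{- \frac{120711}{4}} = \left(-61641\right) \left(- \frac{4}{120711}\right) = \frac{82188}{40237}$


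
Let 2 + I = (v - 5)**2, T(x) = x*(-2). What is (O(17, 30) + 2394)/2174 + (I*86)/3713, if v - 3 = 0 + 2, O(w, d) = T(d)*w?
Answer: 2363867/4036031 ≈ 0.58569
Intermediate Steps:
T(x) = -2*x
O(w, d) = -2*d*w (O(w, d) = (-2*d)*w = -2*d*w)
v = 5 (v = 3 + (0 + 2) = 3 + 2 = 5)
I = -2 (I = -2 + (5 - 5)**2 = -2 + 0**2 = -2 + 0 = -2)
(O(17, 30) + 2394)/2174 + (I*86)/3713 = (-2*30*17 + 2394)/2174 - 2*86/3713 = (-1020 + 2394)*(1/2174) - 172*1/3713 = 1374*(1/2174) - 172/3713 = 687/1087 - 172/3713 = 2363867/4036031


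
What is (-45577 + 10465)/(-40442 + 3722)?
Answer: 1463/1530 ≈ 0.95621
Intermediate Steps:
(-45577 + 10465)/(-40442 + 3722) = -35112/(-36720) = -35112*(-1/36720) = 1463/1530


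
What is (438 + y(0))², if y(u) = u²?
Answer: 191844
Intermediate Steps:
(438 + y(0))² = (438 + 0²)² = (438 + 0)² = 438² = 191844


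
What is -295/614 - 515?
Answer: -316505/614 ≈ -515.48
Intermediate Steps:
-295/614 - 515 = -316505/614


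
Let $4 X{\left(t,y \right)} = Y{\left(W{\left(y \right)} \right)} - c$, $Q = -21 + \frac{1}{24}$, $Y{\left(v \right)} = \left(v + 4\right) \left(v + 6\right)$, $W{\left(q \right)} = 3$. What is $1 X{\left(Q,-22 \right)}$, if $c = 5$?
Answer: $\frac{29}{2} \approx 14.5$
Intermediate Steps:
$Y{\left(v \right)} = \left(4 + v\right) \left(6 + v\right)$
$Q = - \frac{503}{24}$ ($Q = -21 + \frac{1}{24} = - \frac{503}{24} \approx -20.958$)
$X{\left(t,y \right)} = \frac{29}{2}$ ($X{\left(t,y \right)} = \frac{\left(24 + 3^{2} + 10 \cdot 3\right) - 5}{4} = \frac{\left(24 + 9 + 30\right) - 5}{4} = \frac{63 - 5}{4} = \frac{1}{4} \cdot 58 = \frac{29}{2}$)
$1 X{\left(Q,-22 \right)} = 1 \cdot \frac{29}{2} = \frac{29}{2}$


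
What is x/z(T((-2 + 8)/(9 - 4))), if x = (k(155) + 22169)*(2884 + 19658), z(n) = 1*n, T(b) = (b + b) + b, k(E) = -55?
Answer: 415411490/3 ≈ 1.3847e+8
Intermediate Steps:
T(b) = 3*b (T(b) = 2*b + b = 3*b)
z(n) = n
x = 498493788 (x = (-55 + 22169)*(2884 + 19658) = 22114*22542 = 498493788)
x/z(T((-2 + 8)/(9 - 4))) = 498493788/((3*((-2 + 8)/(9 - 4)))) = 498493788/((3*(6/5))) = 498493788/(18/5) = 498493788*(5/18) = 415411490/3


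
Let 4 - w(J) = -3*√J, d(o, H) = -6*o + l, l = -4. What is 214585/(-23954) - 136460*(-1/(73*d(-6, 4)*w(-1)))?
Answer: 242539/624515 - 20469*I/2920 ≈ 0.38836 - 7.0099*I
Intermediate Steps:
d(o, H) = -4 - 6*o (d(o, H) = -6*o - 4 = -4 - 6*o)
w(J) = 4 + 3*√J (w(J) = 4 - (-3)*1*√J = 4 - (-3)*√J = 4 + 3*√J)
214585/(-23954) - 136460*(-1/(73*d(-6, 4)*w(-1))) = 214585/(-23954) - 136460*(-1/(73*(-4 - 6*(-6))*(4 + 3*√(-1)))) = 214585*(-1/23954) - 136460*(-(4 - 3*I)/(1825*(-4 + 36))) = -30655/3422 - (-6823/730 + 20469*I/2920) = -30655/3422 - 136460*(-9344 + 7008*I)/136422400 = -30655/3422 - 6823*(-9344 + 7008*I)/6821120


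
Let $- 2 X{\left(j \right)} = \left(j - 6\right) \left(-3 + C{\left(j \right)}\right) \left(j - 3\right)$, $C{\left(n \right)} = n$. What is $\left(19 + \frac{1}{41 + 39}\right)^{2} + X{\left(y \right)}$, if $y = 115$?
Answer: $- \frac{4373033759}{6400} \approx -6.8329 \cdot 10^{5}$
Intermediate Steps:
$X{\left(j \right)} = - \frac{\left(-3 + j\right)^{2} \left(-6 + j\right)}{2}$ ($X{\left(j \right)} = - \frac{\left(j - 6\right) \left(-3 + j\right) \left(j - 3\right)}{2} = - \frac{\left(-6 + j\right) \left(-3 + j\right) \left(-3 + j\right)}{2} = - \frac{\left(-6 + j\right) \left(-3 + j\right)^{2}}{2} = - \frac{\left(-3 + j\right)^{2} \left(-6 + j\right)}{2}$)
$\left(19 + \frac{1}{41 + 39}\right)^{2} + X{\left(y \right)} = \left(19 + \frac{1}{41 + 39}\right)^{2} + \left(27 + 6 \cdot 115^{2} - \frac{5175}{2} - \frac{115^{3}}{2}\right) = \left(19 + \frac{1}{80}\right)^{2} + \left(27 + 6 \cdot 13225 - \frac{5175}{2} - \frac{1520875}{2}\right) = \left(19 + \frac{1}{80}\right)^{2} + \left(27 + 79350 - \frac{5175}{2} - \frac{1520875}{2}\right) = \left(\frac{1521}{80}\right)^{2} - 683648 = \frac{2313441}{6400} - 683648 = - \frac{4373033759}{6400}$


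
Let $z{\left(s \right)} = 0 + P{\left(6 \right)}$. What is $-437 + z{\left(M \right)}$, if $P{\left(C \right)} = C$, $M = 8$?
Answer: $-431$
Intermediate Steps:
$z{\left(s \right)} = 6$ ($z{\left(s \right)} = 0 + 6 = 6$)
$-437 + z{\left(M \right)} = -437 + 6 = -431$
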